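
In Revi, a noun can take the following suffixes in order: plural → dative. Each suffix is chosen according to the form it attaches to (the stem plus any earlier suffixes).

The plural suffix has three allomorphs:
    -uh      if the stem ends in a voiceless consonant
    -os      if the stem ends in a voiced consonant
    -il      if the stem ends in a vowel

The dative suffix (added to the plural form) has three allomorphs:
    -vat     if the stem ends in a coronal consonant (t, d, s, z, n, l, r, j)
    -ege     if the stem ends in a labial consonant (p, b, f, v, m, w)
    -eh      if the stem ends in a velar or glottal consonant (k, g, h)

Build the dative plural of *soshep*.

Since the final sound of *soshep* is /p/ (a voiceless consonant), it takes -uh, giving *soshepuh*.
Since the final consonant of the plural form *soshepuh* is /h/ (velar/glottal), it takes -eh, giving *soshepuheh*.

soshepuheh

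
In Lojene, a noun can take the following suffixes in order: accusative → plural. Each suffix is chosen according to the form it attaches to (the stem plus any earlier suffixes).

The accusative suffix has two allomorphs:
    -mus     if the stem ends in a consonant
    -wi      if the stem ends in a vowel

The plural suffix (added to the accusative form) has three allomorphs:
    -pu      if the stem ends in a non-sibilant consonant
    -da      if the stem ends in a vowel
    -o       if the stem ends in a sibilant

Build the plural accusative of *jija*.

Since the final sound of *jija* is /a/ (a vowel), it takes -wi, giving *jijawi*.
The accusative form *jijawi* — final sound /i/ (a vowel) → -da → *jijawida*.

jijawida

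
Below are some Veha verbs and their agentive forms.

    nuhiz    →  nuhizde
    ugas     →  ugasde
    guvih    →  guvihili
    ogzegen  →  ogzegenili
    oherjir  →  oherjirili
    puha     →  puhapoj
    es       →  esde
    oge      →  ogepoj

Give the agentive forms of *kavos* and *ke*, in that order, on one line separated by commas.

kavosde, kepoj

The suffix is conditioned by the final sound: -de when the stem ends in a sibilant (*nuhiz*, *ugas*, *es*); -ili when the stem ends in a non-sibilant consonant (*guvih*, *ogzegen*, *oherjir*); -poj when the stem ends in a vowel (*puha*, *oge*).
Since the final sound of *kavos* is /s/ (a sibilant), it takes -de, giving *kavosde*.
The final sound of *ke* is /e/, which is a vowel, so the suffix is -poj, giving *kepoj*.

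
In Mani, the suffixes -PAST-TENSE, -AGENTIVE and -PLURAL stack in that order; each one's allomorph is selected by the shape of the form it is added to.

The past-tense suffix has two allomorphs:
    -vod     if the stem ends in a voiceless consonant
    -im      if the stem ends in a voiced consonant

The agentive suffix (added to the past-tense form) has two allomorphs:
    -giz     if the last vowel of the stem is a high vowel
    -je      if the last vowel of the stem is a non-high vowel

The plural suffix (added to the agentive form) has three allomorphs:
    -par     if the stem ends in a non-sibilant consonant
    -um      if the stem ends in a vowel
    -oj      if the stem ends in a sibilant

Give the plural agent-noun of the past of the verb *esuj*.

*esuj* — final consonant /j/ (voiced) → -im → *esujim*.
The past-tense form *esujim* — last vowel /i/ (a high vowel) → -giz → *esujimgiz*.
The final sound of the agentive form *esujimgiz* is /z/, which is a sibilant, so the plural suffix is -oj, giving *esujimgizoj*.

esujimgizoj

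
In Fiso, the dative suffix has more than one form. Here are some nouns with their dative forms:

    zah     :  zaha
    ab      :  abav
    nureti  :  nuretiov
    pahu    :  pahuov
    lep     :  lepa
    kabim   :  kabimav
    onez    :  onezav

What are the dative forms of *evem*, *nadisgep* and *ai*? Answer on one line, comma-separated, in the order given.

Looking at the final sound of each stem: -a when the stem ends in a voiceless consonant (*zah*, *lep*); -av when the stem ends in a voiced consonant (*ab*, *kabim*, *onez*); -ov when the stem ends in a vowel (*nureti*, *pahu*).
Since the final sound of *evem* is /m/ (a voiced consonant), it takes -av, giving *evemav*.
The final sound of *nadisgep* is /p/, which is a voiceless consonant, so the suffix is -a, giving *nadisgepa*.
Since the final sound of *ai* is /i/ (a vowel), it takes -ov, giving *aiov*.

evemav, nadisgepa, aiov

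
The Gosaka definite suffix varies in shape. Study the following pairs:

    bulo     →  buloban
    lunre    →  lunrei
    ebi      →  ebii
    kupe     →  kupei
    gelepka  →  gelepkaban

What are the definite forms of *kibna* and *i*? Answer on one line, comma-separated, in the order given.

kibnaban, ii

The alternation tracks the last vowel of the stem — -i when the last vowel of the stem is a front vowel (*lunre*, *ebi*, *kupe*); -ban when the last vowel of the stem is a back vowel (*bulo*, *gelepka*).
*kibna*: last vowel = /a/, a back vowel → -ban → *kibnaban*.
The last vowel of *i* is /i/, which is a front vowel, so the suffix is -i, giving *ii*.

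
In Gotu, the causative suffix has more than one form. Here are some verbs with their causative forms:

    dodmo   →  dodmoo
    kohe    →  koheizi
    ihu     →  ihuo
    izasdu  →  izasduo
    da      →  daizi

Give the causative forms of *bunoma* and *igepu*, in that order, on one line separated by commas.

bunomaizi, igepuo

Looking at the last vowel of each stem: -o when the last vowel of the stem is a rounded vowel (*dodmo*, *ihu*, *izasdu*); -izi when the last vowel of the stem is an unrounded vowel (*kohe*, *da*).
Since the last vowel of *bunoma* is /a/ (an unrounded vowel), it takes -izi, giving *bunomaizi*.
The last vowel of *igepu* is /u/, which is a rounded vowel, so the suffix is -o, giving *igepuo*.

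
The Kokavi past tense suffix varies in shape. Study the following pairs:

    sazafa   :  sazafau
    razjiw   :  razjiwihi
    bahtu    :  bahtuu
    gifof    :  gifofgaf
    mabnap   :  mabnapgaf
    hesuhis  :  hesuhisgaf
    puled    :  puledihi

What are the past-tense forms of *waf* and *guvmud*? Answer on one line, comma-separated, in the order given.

The pattern is voicing of the final sound: -gaf when the stem ends in a voiceless consonant (*gifof*, *mabnap*, *hesuhis*); -ihi when the stem ends in a voiced consonant (*razjiw*, *puled*); -u when the stem ends in a vowel (*sazafa*, *bahtu*).
Since the final sound of *waf* is /f/ (a voiceless consonant), it takes -gaf, giving *wafgaf*.
The final sound of *guvmud* is /d/, which is a voiced consonant, so the suffix is -ihi, giving *guvmudihi*.

wafgaf, guvmudihi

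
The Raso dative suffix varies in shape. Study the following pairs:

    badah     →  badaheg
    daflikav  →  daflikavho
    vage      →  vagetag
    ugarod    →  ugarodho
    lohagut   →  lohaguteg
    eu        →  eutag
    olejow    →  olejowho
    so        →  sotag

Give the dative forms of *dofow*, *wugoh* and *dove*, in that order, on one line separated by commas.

dofowho, wugoheg, dovetag

The suffix is conditioned by the final sound: -eg when the stem ends in a voiceless consonant (*badah*, *lohagut*); -ho when the stem ends in a voiced consonant (*daflikav*, *ugarod*, *olejow*); -tag when the stem ends in a vowel (*vage*, *eu*, *so*).
Since the final sound of *dofow* is /w/ (a voiced consonant), it takes -ho, giving *dofowho*.
Since the final sound of *wugoh* is /h/ (a voiceless consonant), it takes -eg, giving *wugoheg*.
*dove* — final sound /e/ (a vowel) → -tag → *dovetag*.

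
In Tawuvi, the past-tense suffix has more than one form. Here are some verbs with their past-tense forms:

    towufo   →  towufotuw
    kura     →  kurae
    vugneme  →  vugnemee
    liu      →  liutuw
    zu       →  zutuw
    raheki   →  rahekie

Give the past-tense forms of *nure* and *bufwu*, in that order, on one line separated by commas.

The alternation tracks the last vowel of the stem — -tuw when the last vowel of the stem is a rounded vowel (*towufo*, *liu*, *zu*); -e when the last vowel of the stem is an unrounded vowel (*kura*, *vugneme*, *raheki*).
Since the last vowel of *nure* is /e/ (an unrounded vowel), it takes -e, giving *nuree*.
*bufwu*: last vowel = /u/, a rounded vowel → -tuw → *bufwutuw*.

nuree, bufwutuw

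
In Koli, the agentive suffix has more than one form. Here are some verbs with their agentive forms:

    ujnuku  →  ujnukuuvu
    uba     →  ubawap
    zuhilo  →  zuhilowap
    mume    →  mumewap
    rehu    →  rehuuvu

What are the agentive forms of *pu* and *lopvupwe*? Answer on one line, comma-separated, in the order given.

The suffix is conditioned by the last vowel: -uvu when the last vowel of the stem is a high vowel (*ujnuku*, *rehu*); -wap when the last vowel of the stem is a non-high vowel (*uba*, *zuhilo*, *mume*).
*pu* — last vowel /u/ (a high vowel) → -uvu → *puuvu*.
*lopvupwe*: last vowel = /e/, a non-high vowel → -wap → *lopvupwewap*.

puuvu, lopvupwewap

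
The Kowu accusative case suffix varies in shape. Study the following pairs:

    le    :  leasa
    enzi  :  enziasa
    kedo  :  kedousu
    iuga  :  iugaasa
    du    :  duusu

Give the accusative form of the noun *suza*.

The suffix is conditioned by the last vowel: -usu when the last vowel of the stem is a rounded vowel (*kedo*, *du*); -asa when the last vowel of the stem is an unrounded vowel (*le*, *enzi*, *iuga*).
*suza* — last vowel /a/ (an unrounded vowel) → -asa → *suzaasa*.

suzaasa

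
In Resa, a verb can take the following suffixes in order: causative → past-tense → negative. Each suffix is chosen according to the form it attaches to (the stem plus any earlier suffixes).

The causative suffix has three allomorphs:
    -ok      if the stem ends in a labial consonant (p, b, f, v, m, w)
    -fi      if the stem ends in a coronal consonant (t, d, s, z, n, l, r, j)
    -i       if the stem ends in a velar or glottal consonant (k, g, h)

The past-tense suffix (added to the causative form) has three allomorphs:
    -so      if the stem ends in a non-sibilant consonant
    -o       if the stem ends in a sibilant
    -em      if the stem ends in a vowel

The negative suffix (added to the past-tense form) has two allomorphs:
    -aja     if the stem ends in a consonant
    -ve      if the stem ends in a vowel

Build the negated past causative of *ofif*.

ofifoksove

Since the final consonant of *ofif* is /f/ (labial), it takes -ok, giving *ofifok*.
The final sound of the causative form *ofifok* is /k/, which is a non-sibilant consonant, so the past-tense suffix is -so, giving *ofifokso*.
The past-tense form *ofifokso*: final sound = /o/, a vowel → -ve → *ofifoksove*.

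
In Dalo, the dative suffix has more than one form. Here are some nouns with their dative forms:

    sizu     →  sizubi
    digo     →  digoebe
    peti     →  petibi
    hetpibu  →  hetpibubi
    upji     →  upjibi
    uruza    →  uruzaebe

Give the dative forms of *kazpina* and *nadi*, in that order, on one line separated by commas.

kazpinaebe, nadibi

The pattern is height harmony: -bi when the last vowel of the stem is a high vowel (*sizu*, *peti*, *hetpibu*, *upji*); -ebe when the last vowel of the stem is a non-high vowel (*digo*, *uruza*).
*kazpina* — last vowel /a/ (a non-high vowel) → -ebe → *kazpinaebe*.
Since the last vowel of *nadi* is /i/ (a high vowel), it takes -bi, giving *nadibi*.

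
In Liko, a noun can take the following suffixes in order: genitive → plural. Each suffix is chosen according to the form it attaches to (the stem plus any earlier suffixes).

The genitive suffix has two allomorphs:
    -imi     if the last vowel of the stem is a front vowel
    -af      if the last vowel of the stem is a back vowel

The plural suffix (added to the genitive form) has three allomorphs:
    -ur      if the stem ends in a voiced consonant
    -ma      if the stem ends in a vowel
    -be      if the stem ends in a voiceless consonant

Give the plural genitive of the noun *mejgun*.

mejgunafbe

*mejgun* — last vowel /u/ (a back vowel) → -af → *mejgunaf*.
The final sound of the genitive form *mejgunaf* is /f/, which is a voiceless consonant, so the plural suffix is -be, giving *mejgunafbe*.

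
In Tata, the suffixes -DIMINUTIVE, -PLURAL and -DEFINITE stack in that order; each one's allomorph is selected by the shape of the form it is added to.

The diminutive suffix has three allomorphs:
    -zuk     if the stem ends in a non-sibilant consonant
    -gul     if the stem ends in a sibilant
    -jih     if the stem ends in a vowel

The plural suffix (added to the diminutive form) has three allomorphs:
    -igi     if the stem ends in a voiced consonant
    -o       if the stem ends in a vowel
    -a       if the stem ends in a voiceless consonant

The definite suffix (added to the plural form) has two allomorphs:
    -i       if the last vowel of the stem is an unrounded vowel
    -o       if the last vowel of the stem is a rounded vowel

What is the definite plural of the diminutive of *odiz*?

odizguligii

*odiz*: final sound = /z/, a sibilant → -gul → *odizgul*.
The final sound of the diminutive form *odizgul* is /l/, which is a voiced consonant, so the plural suffix is -igi, giving *odizguligi*.
The last vowel of the plural form *odizguligi* is /i/, which is an unrounded vowel, so the definite suffix is -i, giving *odizguligii*.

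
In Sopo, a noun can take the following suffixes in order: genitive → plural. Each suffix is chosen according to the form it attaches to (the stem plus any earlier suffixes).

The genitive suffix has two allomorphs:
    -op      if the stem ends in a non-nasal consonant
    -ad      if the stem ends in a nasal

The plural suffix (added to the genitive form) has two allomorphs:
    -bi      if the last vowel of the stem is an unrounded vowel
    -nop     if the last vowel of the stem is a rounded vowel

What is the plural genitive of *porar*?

Since the final consonant of *porar* is /r/ (non-nasal), it takes -op, giving *porarop*.
The genitive form *porarop* — last vowel /o/ (a rounded vowel) → -nop → *poraropnop*.

poraropnop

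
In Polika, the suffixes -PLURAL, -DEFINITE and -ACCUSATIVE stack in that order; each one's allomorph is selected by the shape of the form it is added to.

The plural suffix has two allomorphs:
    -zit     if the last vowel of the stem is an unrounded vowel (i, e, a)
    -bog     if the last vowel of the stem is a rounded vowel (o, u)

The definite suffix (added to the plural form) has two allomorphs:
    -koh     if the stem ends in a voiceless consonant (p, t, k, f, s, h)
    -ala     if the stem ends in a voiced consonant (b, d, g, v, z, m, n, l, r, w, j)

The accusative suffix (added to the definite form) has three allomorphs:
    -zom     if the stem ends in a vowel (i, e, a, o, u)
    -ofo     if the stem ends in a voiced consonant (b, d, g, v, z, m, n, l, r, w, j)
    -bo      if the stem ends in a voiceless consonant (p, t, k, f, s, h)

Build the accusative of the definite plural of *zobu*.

zobubogalazom

*zobu*: last vowel = /u/, a rounded vowel → -bog → *zobubog*.
Since the final consonant of the plural form *zobubog* is /g/ (voiced), it takes -ala, giving *zobubogala*.
The definite form *zobubogala* — final sound /a/ (a vowel) → -zom → *zobubogalazom*.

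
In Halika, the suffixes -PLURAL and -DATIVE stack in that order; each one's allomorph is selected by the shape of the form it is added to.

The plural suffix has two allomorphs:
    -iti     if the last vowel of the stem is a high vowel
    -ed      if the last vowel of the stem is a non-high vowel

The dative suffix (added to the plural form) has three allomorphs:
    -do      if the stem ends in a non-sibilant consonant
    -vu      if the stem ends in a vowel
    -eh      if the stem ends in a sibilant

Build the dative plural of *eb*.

ebeddo

Since the last vowel of *eb* is /e/ (a non-high vowel), it takes -ed, giving *ebed*.
The final sound of the plural form *ebed* is /d/, which is a non-sibilant consonant, so the dative suffix is -do, giving *ebeddo*.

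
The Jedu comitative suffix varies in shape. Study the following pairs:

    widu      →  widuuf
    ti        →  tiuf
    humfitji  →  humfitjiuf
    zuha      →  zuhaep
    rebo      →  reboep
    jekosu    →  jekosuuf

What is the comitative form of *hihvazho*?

hihvazhoep

The alternation tracks the last vowel of the stem — -uf when the last vowel of the stem is a high vowel (*widu*, *ti*, *humfitji*, *jekosu*); -ep when the last vowel of the stem is a non-high vowel (*zuha*, *rebo*).
*hihvazho*: last vowel = /o/, a non-high vowel → -ep → *hihvazhoep*.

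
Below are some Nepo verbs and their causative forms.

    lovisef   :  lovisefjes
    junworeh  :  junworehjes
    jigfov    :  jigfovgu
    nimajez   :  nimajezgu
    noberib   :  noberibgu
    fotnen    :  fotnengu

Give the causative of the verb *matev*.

Looking at the final consonant of each stem: -jes when the stem ends in a voiceless consonant (*lovisef*, *junworeh*); -gu when the stem ends in a voiced consonant (*jigfov*, *nimajez*, *noberib*, *fotnen*).
The final consonant of *matev* is /v/, which is voiced, so the suffix is -gu, giving *matevgu*.

matevgu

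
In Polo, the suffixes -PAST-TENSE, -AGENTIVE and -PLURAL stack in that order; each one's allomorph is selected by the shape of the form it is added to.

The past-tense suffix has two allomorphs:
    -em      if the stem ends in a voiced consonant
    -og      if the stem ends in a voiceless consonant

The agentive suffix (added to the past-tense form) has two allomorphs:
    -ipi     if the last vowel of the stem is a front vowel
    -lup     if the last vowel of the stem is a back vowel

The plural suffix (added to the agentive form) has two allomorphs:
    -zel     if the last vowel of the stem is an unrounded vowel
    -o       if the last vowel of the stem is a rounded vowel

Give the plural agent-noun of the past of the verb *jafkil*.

*jafkil* — final consonant /l/ (voiced) → -em → *jafkilem*.
The past-tense form *jafkilem* — last vowel /e/ (a front vowel) → -ipi → *jafkilemipi*.
Since the last vowel of the agentive form *jafkilemipi* is /i/ (an unrounded vowel), it takes -zel, giving *jafkilemipizel*.

jafkilemipizel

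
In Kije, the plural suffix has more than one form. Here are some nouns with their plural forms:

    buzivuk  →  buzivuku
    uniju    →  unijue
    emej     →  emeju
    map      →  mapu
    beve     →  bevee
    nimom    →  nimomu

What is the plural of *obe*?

obee

Looking at the final sound of each stem: -u when the stem ends in a consonant (*buzivuk*, *emej*, *map*, *nimom*); -e when the stem ends in a vowel (*uniju*, *beve*).
*obe*: final sound = /e/, a vowel → -e → *obee*.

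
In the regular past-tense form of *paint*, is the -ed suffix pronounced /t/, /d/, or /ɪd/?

/ɪd/

The stem *paint* ends in /t/ or /d/.
The -ed suffix is realized as /ɪd/ after /t, d/; as /t/ after other voiceless consonants; and as /d/ after other voiced sounds.
So -ed on *paint* is pronounced /ɪd/.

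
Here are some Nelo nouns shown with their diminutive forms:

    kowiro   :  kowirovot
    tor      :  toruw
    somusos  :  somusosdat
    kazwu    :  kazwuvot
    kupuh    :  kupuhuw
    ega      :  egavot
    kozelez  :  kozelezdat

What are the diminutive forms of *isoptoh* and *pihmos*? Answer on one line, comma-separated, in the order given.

isoptohuw, pihmosdat

The alternation tracks the final sound of the stem — -dat when the stem ends in a sibilant (*somusos*, *kozelez*); -uw when the stem ends in a non-sibilant consonant (*tor*, *kupuh*); -vot when the stem ends in a vowel (*kowiro*, *kazwu*, *ega*).
*isoptoh*: final sound = /h/, a non-sibilant consonant → -uw → *isoptohuw*.
*pihmos* — final sound /s/ (a sibilant) → -dat → *pihmosdat*.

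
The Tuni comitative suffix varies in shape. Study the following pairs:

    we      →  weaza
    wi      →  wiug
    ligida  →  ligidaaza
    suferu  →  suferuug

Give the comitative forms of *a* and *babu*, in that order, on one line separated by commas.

aaza, babuug

Looking at the last vowel of each stem: -ug when the last vowel of the stem is a high vowel (*wi*, *suferu*); -aza when the last vowel of the stem is a non-high vowel (*we*, *ligida*).
*a*: last vowel = /a/, a non-high vowel → -aza → *aaza*.
Since the last vowel of *babu* is /u/ (a high vowel), it takes -ug, giving *babuug*.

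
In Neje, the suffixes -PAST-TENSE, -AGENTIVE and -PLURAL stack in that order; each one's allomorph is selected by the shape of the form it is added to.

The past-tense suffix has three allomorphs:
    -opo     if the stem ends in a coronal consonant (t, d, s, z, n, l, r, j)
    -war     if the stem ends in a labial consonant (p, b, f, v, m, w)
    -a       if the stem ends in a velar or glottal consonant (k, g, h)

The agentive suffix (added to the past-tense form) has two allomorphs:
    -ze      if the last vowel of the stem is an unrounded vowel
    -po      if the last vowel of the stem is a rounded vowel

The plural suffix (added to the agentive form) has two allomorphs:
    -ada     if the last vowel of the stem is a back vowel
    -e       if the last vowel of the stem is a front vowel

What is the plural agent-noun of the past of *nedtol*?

nedtolopopoada

The final consonant of *nedtol* is /l/, which is coronal, so the past-tense suffix is -opo, giving *nedtolopo*.
The past-tense form *nedtolopo*: last vowel = /o/, a rounded vowel → -po → *nedtolopopo*.
The last vowel of the agentive form *nedtolopopo* is /o/, which is a back vowel, so the plural suffix is -ada, giving *nedtolopopoada*.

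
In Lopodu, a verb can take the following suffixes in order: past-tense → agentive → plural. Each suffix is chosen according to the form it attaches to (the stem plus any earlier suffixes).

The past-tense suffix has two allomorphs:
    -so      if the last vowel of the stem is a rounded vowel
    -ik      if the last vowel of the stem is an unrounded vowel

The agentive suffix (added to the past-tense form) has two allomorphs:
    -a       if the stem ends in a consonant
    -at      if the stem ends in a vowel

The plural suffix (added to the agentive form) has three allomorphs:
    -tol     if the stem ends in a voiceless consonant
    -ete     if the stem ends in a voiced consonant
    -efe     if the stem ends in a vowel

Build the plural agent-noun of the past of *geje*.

*geje*: last vowel = /e/, an unrounded vowel → -ik → *gejeik*.
The final sound of the past-tense form *gejeik* is /k/, which is a consonant, so the agentive suffix is -a, giving *gejeika*.
The final sound of the agentive form *gejeika* is /a/, which is a vowel, so the plural suffix is -efe, giving *gejeikaefe*.

gejeikaefe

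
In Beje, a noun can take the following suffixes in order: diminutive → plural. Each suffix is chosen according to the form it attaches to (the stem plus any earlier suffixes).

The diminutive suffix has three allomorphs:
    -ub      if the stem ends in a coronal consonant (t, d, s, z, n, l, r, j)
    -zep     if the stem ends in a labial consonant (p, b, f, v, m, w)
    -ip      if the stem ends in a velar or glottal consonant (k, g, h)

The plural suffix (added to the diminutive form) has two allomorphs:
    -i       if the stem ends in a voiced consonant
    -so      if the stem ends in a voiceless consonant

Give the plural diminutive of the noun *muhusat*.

The final consonant of *muhusat* is /t/, which is coronal, so the diminutive suffix is -ub, giving *muhusatub*.
The diminutive form *muhusatub* — final consonant /b/ (voiced) → -i → *muhusatubi*.

muhusatubi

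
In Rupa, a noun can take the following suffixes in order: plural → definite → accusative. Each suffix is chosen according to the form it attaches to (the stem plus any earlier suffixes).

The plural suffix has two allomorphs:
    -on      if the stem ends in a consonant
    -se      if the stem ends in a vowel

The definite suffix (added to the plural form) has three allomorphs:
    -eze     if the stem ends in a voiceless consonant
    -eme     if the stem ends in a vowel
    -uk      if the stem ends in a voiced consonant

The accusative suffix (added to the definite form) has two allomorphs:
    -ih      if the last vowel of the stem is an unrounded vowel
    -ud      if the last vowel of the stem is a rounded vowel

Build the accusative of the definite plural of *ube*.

*ube* — final sound /e/ (a vowel) → -se → *ubese*.
The plural form *ubese*: final sound = /e/, a vowel → -eme → *ubeseeme*.
The last vowel of the definite form *ubeseeme* is /e/, which is an unrounded vowel, so the accusative suffix is -ih, giving *ubeseemeih*.

ubeseemeih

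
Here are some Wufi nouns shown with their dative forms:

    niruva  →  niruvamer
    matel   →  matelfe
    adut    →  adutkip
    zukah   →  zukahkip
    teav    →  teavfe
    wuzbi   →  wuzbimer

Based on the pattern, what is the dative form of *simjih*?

The suffix is conditioned by the final sound: -kip when the stem ends in a voiceless consonant (*adut*, *zukah*); -fe when the stem ends in a voiced consonant (*matel*, *teav*); -mer when the stem ends in a vowel (*niruva*, *wuzbi*).
Since the final sound of *simjih* is /h/ (a voiceless consonant), it takes -kip, giving *simjihkip*.

simjihkip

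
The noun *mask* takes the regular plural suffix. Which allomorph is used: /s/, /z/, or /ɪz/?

The stem *mask* ends in a voiceless non-sibilant consonant.
The plural suffix surfaces as /ɪz/ after sibilants, /s/ after other voiceless consonants, and /z/ after other voiced sounds.
So the plural -s on *mask* is pronounced /s/.

/s/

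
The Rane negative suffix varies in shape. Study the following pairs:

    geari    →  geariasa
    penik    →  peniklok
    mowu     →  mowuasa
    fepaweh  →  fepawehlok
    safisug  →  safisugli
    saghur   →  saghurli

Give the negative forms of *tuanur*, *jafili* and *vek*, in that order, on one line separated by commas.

tuanurli, jafiliasa, veklok

Looking at the final sound of each stem: -lok when the stem ends in a voiceless consonant (*penik*, *fepaweh*); -li when the stem ends in a voiced consonant (*safisug*, *saghur*); -asa when the stem ends in a vowel (*geari*, *mowu*).
Since the final sound of *tuanur* is /r/ (a voiced consonant), it takes -li, giving *tuanurli*.
The final sound of *jafili* is /i/, which is a vowel, so the suffix is -asa, giving *jafiliasa*.
*vek* — final sound /k/ (a voiceless consonant) → -lok → *veklok*.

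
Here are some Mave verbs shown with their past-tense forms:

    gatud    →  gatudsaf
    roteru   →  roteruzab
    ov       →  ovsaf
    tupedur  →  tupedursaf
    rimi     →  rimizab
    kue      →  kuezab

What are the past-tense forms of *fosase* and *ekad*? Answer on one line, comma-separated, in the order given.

The pattern is consonant vs. vowel: -saf when the stem ends in a consonant (*gatud*, *ov*, *tupedur*); -zab when the stem ends in a vowel (*roteru*, *rimi*, *kue*).
Since the final sound of *fosase* is /e/ (a vowel), it takes -zab, giving *fosasezab*.
*ekad*: final sound = /d/, a consonant → -saf → *ekadsaf*.

fosasezab, ekadsaf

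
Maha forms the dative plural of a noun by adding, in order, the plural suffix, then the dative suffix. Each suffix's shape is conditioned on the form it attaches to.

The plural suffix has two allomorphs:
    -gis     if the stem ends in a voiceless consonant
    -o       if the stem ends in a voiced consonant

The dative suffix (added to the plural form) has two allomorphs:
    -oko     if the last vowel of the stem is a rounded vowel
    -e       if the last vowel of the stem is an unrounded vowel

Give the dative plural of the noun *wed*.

wedooko

*wed* — final consonant /d/ (voiced) → -o → *wedo*.
The last vowel of the plural form *wedo* is /o/, which is a rounded vowel, so the dative suffix is -oko, giving *wedooko*.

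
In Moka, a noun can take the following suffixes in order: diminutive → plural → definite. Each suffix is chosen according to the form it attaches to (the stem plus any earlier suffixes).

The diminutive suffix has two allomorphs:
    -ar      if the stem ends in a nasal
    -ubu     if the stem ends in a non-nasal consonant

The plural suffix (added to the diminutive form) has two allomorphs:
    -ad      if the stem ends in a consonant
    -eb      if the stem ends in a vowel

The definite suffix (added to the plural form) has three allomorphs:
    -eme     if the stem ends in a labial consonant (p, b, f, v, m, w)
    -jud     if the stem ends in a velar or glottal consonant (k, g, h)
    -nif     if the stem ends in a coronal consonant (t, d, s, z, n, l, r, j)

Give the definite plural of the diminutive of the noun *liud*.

*liud*: final consonant = /d/, non-nasal → -ubu → *liudubu*.
The diminutive form *liudubu* — final sound /u/ (a vowel) → -eb → *liudubueb*.
Since the final consonant of the plural form *liudubueb* is /b/ (labial), it takes -eme, giving *liudubuebeme*.

liudubuebeme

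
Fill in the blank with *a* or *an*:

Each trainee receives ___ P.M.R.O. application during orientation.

The indefinite article is chosen by the initial *sound* of the following word, not its spelling.
The initialism *P.M.R.O.* is read letter by letter; the first letter, P, is pronounced /piː/, which begins with a consonant sound.
So the article is *a*: Each trainee receives a P.M.R.O. application during orientation.

a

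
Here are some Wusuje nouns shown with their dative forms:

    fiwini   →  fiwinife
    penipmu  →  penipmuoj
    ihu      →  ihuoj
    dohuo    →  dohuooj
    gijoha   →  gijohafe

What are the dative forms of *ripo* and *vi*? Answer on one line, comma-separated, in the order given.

Looking at the last vowel of each stem: -oj when the last vowel of the stem is a rounded vowel (*penipmu*, *ihu*, *dohuo*); -fe when the last vowel of the stem is an unrounded vowel (*fiwini*, *gijoha*).
*ripo* — last vowel /o/ (a rounded vowel) → -oj → *ripooj*.
*vi* — last vowel /i/ (an unrounded vowel) → -fe → *vife*.

ripooj, vife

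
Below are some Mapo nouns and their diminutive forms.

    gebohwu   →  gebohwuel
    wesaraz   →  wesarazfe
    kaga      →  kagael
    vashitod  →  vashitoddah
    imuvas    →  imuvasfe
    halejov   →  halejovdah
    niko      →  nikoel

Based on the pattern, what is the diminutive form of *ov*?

The suffix is conditioned by the final sound: -fe when the stem ends in a sibilant (*wesaraz*, *imuvas*); -dah when the stem ends in a non-sibilant consonant (*vashitod*, *halejov*); -el when the stem ends in a vowel (*gebohwu*, *kaga*, *niko*).
The final sound of *ov* is /v/, which is a non-sibilant consonant, so the suffix is -dah, giving *ovdah*.

ovdah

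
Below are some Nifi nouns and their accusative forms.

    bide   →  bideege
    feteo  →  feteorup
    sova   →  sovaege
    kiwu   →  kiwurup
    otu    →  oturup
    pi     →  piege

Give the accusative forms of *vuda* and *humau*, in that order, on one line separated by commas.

vudaege, humaurup

The pattern is rounding harmony: -rup when the last vowel of the stem is a rounded vowel (*feteo*, *kiwu*, *otu*); -ege when the last vowel of the stem is an unrounded vowel (*bide*, *sova*, *pi*).
*vuda*: last vowel = /a/, an unrounded vowel → -ege → *vudaege*.
*humau*: last vowel = /u/, a rounded vowel → -rup → *humaurup*.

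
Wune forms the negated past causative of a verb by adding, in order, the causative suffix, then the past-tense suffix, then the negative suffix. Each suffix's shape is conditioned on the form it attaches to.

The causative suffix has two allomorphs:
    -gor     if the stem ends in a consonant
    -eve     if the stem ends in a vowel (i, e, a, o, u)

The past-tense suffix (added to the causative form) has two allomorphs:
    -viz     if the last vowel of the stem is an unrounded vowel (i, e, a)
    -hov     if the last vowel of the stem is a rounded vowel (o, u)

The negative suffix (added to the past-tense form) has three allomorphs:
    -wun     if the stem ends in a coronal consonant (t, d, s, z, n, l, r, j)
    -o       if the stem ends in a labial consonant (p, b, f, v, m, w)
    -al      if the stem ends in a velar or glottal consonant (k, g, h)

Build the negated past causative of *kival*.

kivalgorhovo

Since the final sound of *kival* is /l/ (a consonant), it takes -gor, giving *kivalgor*.
The last vowel of the causative form *kivalgor* is /o/, which is a rounded vowel, so the past-tense suffix is -hov, giving *kivalgorhov*.
Since the final consonant of the past-tense form *kivalgorhov* is /v/ (labial), it takes -o, giving *kivalgorhovo*.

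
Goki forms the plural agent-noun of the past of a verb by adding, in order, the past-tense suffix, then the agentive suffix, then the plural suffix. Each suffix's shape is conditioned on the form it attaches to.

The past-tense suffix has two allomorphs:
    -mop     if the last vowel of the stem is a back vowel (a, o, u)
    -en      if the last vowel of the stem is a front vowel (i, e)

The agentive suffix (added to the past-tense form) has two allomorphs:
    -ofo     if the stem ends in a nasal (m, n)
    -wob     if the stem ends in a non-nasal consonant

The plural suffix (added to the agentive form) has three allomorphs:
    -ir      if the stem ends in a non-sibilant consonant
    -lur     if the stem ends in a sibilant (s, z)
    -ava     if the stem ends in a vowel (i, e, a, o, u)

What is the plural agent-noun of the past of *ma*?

mamopwobir

The last vowel of *ma* is /a/, which is a back vowel, so the past-tense suffix is -mop, giving *mamop*.
Since the final consonant of the past-tense form *mamop* is /p/ (non-nasal), it takes -wob, giving *mamopwob*.
The agentive form *mamopwob*: final sound = /b/, a non-sibilant consonant → -ir → *mamopwobir*.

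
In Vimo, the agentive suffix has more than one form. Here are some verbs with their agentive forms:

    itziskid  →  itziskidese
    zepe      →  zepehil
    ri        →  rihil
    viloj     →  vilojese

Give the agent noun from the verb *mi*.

The suffix is conditioned by the final sound: -ese when the stem ends in a consonant (*itziskid*, *viloj*); -hil when the stem ends in a vowel (*zepe*, *ri*).
*mi* — final sound /i/ (a vowel) → -hil → *mihil*.

mihil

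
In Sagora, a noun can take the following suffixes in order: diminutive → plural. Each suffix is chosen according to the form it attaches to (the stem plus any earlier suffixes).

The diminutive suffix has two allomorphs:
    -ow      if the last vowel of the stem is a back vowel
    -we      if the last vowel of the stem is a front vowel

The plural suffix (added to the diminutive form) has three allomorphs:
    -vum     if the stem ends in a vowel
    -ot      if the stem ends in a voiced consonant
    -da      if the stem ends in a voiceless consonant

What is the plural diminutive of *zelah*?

zelahowot

*zelah*: last vowel = /a/, a back vowel → -ow → *zelahow*.
The final sound of the diminutive form *zelahow* is /w/, which is a voiced consonant, so the plural suffix is -ot, giving *zelahowot*.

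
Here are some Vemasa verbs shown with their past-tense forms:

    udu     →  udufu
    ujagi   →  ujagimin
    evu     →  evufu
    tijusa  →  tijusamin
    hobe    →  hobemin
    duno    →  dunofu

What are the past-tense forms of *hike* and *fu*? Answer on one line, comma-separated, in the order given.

hikemin, fufu

The pattern is rounding harmony: -fu when the last vowel of the stem is a rounded vowel (*udu*, *evu*, *duno*); -min when the last vowel of the stem is an unrounded vowel (*ujagi*, *tijusa*, *hobe*).
Since the last vowel of *hike* is /e/ (an unrounded vowel), it takes -min, giving *hikemin*.
*fu*: last vowel = /u/, a rounded vowel → -fu → *fufu*.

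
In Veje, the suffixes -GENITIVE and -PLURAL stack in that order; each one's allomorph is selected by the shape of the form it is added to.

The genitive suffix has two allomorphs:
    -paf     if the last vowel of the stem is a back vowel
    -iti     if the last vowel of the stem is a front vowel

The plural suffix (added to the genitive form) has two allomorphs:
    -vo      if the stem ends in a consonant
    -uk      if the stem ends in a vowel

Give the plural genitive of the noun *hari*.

hariitiuk

*hari* — last vowel /i/ (a front vowel) → -iti → *hariiti*.
The final sound of the genitive form *hariiti* is /i/, which is a vowel, so the plural suffix is -uk, giving *hariitiuk*.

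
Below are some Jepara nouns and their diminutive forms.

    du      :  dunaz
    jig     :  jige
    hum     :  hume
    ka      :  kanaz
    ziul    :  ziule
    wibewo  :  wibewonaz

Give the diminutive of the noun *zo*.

The pattern is consonant vs. vowel: -e when the stem ends in a consonant (*jig*, *hum*, *ziul*); -naz when the stem ends in a vowel (*du*, *ka*, *wibewo*).
The final sound of *zo* is /o/, which is a vowel, so the suffix is -naz, giving *zonaz*.

zonaz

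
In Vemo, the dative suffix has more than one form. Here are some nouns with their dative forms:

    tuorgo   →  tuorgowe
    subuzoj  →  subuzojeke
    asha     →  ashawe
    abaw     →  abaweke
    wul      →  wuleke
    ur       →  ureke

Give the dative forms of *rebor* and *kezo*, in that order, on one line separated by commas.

reboreke, kezowe

The suffix is conditioned by the final sound: -eke when the stem ends in a consonant (*subuzoj*, *abaw*, *wul*, *ur*); -we when the stem ends in a vowel (*tuorgo*, *asha*).
Since the final sound of *rebor* is /r/ (a consonant), it takes -eke, giving *reboreke*.
*kezo*: final sound = /o/, a vowel → -we → *kezowe*.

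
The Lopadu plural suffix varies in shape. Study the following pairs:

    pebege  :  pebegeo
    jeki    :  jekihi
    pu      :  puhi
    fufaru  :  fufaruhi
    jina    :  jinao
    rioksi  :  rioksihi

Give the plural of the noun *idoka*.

The suffix is conditioned by the last vowel: -hi when the last vowel of the stem is a high vowel (*jeki*, *pu*, *fufaru*, *rioksi*); -o when the last vowel of the stem is a non-high vowel (*pebege*, *jina*).
*idoka* — last vowel /a/ (a non-high vowel) → -o → *idokao*.

idokao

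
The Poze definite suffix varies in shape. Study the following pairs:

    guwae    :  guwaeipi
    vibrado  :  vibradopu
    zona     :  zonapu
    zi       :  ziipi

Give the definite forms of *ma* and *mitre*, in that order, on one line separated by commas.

The pattern is front/back vowel harmony: -ipi when the last vowel of the stem is a front vowel (*guwae*, *zi*); -pu when the last vowel of the stem is a back vowel (*vibrado*, *zona*).
Since the last vowel of *ma* is /a/ (a back vowel), it takes -pu, giving *mapu*.
Since the last vowel of *mitre* is /e/ (a front vowel), it takes -ipi, giving *mitreipi*.

mapu, mitreipi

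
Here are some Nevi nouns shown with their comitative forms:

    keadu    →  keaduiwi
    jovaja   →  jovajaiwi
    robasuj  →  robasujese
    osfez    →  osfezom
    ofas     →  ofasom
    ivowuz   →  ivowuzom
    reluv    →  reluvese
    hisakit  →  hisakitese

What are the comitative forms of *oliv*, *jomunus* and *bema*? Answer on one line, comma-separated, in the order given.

olivese, jomunusom, bemaiwi

The suffix is conditioned by the final sound: -om when the stem ends in a sibilant (*osfez*, *ofas*, *ivowuz*); -ese when the stem ends in a non-sibilant consonant (*robasuj*, *reluv*, *hisakit*); -iwi when the stem ends in a vowel (*keadu*, *jovaja*).
The final sound of *oliv* is /v/, which is a non-sibilant consonant, so the suffix is -ese, giving *olivese*.
*jomunus* — final sound /s/ (a sibilant) → -om → *jomunusom*.
*bema* — final sound /a/ (a vowel) → -iwi → *bemaiwi*.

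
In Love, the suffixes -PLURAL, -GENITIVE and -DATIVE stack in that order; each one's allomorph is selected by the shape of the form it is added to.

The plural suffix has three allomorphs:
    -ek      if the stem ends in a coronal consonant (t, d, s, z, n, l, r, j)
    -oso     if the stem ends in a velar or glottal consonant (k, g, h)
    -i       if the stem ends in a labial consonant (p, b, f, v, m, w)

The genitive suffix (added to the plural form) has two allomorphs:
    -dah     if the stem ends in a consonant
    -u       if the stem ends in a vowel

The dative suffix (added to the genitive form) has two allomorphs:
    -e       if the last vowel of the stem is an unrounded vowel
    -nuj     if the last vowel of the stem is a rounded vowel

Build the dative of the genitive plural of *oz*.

ozekdahe

Since the final consonant of *oz* is /z/ (coronal), it takes -ek, giving *ozek*.
Since the final sound of the plural form *ozek* is /k/ (a consonant), it takes -dah, giving *ozekdah*.
The last vowel of the genitive form *ozekdah* is /a/, which is an unrounded vowel, so the dative suffix is -e, giving *ozekdahe*.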